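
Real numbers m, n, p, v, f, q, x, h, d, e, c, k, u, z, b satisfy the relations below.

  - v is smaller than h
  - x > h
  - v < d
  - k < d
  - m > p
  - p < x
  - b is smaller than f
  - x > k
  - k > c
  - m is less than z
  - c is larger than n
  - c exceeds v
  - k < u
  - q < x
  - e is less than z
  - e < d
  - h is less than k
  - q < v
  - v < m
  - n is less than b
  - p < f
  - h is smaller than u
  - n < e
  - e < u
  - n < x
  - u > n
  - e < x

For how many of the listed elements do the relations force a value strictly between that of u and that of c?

1

The relations place c below u. An element lies strictly between them when it is forced above c and also forced below u.
Above c: {k, x, d}. Below u: {n, q, v, e, h, k}.
Intersection: {k} — 1.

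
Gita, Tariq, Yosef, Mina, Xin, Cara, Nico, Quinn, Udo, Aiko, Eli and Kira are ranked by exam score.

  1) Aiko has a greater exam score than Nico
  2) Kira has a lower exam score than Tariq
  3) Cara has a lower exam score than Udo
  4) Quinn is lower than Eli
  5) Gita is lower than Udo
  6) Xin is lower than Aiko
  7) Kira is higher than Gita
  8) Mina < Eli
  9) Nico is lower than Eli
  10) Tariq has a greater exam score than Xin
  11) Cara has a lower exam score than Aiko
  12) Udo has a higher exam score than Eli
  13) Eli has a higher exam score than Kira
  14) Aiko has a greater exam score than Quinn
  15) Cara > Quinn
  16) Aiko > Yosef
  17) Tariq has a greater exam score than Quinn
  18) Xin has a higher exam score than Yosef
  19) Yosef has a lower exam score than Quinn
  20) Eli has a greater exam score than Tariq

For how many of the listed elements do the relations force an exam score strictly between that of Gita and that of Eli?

The relations place Gita below Eli. An element lies strictly between them when it is forced above Gita and also forced below Eli.
Above Gita: {Kira, Tariq, Udo}. Below Eli: {Kira, Yosef, Xin, Quinn, Nico, Tariq, Mina}.
Intersection: {Kira, Tariq} — 2.

2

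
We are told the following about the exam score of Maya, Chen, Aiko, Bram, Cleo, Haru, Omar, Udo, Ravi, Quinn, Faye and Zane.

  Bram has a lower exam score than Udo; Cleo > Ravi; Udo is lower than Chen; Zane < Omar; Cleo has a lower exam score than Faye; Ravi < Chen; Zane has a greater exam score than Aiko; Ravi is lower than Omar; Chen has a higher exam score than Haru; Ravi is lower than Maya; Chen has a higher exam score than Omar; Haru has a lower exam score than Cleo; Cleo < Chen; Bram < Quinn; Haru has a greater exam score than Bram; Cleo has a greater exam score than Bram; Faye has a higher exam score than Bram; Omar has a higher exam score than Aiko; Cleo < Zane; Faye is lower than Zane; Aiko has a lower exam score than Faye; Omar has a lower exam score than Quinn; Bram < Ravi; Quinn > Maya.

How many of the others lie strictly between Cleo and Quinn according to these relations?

3

The relations place Cleo below Quinn. An element lies strictly between them when it is forced above Cleo and also forced below Quinn.
Above Cleo: {Faye, Zane, Omar, Chen}. Below Quinn: {Aiko, Bram, Haru, Ravi, Faye, Maya, Zane, Omar}.
Intersection: {Faye, Zane, Omar} — 3.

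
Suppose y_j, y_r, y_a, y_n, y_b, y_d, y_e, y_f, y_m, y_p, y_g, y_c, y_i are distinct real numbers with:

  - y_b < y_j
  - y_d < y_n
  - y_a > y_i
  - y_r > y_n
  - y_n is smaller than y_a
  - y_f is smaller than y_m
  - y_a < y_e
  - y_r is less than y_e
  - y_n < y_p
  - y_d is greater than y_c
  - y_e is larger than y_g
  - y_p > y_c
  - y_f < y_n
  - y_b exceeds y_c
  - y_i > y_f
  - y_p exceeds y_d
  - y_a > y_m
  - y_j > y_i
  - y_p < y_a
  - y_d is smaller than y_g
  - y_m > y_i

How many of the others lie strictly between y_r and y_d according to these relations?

Chaining upward from y_d reaches: y_n, y_p, y_g, y_a, y_e.
Chaining downward from y_r reaches: y_c, y_f, y_n.
Strictly between y_d and y_r are those in both lists: y_n — 1 element.

1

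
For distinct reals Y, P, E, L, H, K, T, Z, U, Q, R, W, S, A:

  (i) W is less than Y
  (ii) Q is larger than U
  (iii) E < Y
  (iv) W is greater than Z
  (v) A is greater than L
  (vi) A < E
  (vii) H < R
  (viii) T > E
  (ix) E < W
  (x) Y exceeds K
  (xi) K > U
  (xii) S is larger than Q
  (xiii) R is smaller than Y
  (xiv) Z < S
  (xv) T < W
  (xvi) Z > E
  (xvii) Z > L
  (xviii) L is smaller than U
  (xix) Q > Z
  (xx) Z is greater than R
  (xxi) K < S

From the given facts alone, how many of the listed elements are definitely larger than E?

Directly above E: Z, T, W, Y.
One step further: Q, S (6 so far).
Nothing else is reachable above E; 6 in all.

6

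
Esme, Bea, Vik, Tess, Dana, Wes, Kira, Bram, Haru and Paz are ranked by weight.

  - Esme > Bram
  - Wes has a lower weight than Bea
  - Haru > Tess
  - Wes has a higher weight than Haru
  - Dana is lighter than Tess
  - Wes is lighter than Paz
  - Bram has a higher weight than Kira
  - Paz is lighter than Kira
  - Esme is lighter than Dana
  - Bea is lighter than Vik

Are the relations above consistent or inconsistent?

Chaining the given relations yields Paz < Kira < Bram < Esme < Dana < Tess < Haru < Wes, so Paz < Wes. But one relation states Wes < Paz. These cannot both hold.

inconsistent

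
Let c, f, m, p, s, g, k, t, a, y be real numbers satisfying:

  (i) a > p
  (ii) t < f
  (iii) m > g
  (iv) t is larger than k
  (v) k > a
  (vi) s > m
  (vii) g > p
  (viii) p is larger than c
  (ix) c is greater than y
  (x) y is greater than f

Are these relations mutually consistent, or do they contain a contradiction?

Chaining the given relations yields a < k < t < f < y < c < p, so a < p. But one relation states p < a. These cannot both hold.

inconsistent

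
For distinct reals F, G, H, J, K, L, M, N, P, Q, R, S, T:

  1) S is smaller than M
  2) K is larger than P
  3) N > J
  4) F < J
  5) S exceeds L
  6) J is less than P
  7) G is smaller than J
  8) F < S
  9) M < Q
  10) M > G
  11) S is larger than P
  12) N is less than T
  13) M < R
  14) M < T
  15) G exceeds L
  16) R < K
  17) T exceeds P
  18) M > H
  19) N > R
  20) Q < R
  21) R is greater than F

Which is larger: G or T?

G < J < P < S < M < Q < R < N < T, by transitivity through J, P, S, M, Q, R, N.
So G < T; T is the larger of the two.

T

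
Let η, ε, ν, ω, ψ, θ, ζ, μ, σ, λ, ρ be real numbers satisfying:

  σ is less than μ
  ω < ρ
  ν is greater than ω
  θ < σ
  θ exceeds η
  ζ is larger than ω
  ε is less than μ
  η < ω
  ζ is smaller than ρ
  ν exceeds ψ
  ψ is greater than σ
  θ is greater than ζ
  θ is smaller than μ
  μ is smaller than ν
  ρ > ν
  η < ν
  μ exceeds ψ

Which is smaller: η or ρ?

η

η < ω and ω < ζ give η < ζ.
Then ζ < θ extends the chain to θ.
With θ < σ: η < ω < ζ < θ < σ.
With σ < ψ: η < ω < ζ < θ < σ < ψ.
Then ψ < μ extends the chain to μ.
Then μ < ν extends the chain to ν.
Then ν < ρ extends the chain to ρ.
So η < ρ; η is the smaller of the two.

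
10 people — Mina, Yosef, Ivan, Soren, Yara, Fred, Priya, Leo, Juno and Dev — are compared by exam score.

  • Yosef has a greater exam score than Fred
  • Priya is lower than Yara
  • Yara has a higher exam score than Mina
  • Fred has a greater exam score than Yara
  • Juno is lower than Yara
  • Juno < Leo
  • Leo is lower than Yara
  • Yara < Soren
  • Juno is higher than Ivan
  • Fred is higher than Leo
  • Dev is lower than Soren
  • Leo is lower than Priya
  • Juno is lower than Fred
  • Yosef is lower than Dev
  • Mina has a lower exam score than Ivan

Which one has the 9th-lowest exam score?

Dev

The consecutive relations fix a unique order: Mina < Ivan < Juno < Leo < Priya < Yara < Fred < Yosef < Dev < Soren.
Counting 9 from the smallest end gives Dev.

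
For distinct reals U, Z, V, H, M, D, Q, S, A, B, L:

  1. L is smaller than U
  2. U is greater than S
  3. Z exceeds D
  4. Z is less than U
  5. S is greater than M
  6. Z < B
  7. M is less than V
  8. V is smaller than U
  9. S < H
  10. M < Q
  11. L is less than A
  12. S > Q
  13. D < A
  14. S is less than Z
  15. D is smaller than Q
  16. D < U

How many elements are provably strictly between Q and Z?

1

Chaining upward from Q reaches: S, H, U, B.
Chaining downward from Z reaches: M, D, S.
Strictly between Q and Z are those in both lists: S — 1 element.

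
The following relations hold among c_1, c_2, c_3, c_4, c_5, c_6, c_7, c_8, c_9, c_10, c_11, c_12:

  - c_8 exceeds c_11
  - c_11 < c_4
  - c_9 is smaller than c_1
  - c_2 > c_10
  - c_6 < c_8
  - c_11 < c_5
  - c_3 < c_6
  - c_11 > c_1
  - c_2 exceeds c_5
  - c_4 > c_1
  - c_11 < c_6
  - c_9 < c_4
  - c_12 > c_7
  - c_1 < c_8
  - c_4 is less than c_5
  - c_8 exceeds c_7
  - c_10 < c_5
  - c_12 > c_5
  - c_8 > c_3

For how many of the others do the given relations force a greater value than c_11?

6

From c_11 the given relations immediately reach c_4, c_6, c_5, c_8.
From those, c_2, c_12 — 6 in total.
No other element is forced above c_11 by the given relations, so the count is 6.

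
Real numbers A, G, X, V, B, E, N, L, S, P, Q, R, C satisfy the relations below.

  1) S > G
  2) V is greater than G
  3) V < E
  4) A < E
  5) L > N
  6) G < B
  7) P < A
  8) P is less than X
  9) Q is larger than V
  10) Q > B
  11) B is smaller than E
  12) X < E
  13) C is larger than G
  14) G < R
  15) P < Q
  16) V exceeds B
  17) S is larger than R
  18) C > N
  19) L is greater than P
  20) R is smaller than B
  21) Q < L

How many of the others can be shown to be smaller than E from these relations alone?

7

The elements the relations force below E are P, G, R, B, X, V, A — no chain reaches any other.
That is 7.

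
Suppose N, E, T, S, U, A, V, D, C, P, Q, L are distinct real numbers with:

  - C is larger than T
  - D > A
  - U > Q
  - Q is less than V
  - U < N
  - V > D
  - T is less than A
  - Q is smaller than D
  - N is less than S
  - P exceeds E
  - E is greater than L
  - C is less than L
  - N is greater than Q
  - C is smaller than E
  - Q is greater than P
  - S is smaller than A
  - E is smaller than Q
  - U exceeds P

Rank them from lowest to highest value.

Each adjacent pair is fixed by a given relation: T < C; C < L; L < E; E < P; P < Q; Q < U; U < N; N < S; S < A; A < D; D < V. Chaining them end to end gives the full order.

T < C < L < E < P < Q < U < N < S < A < D < V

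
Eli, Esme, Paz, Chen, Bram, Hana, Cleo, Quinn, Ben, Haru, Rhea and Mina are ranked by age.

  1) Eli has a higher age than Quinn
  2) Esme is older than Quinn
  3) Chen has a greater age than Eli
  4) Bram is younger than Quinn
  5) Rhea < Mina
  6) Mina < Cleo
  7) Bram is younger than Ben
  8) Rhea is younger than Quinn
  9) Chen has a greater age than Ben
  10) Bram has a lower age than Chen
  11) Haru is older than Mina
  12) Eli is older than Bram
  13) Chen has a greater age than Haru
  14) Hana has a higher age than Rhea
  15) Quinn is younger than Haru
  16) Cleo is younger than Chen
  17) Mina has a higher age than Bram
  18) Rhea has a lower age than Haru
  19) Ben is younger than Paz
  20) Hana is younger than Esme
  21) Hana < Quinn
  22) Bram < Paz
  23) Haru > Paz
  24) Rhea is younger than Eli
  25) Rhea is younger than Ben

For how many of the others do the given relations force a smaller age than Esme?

4

Directly below Esme: Hana, Quinn.
One step further: Bram, Rhea (4 so far).
No other element is forced below Esme by the given relations, so the count is 4.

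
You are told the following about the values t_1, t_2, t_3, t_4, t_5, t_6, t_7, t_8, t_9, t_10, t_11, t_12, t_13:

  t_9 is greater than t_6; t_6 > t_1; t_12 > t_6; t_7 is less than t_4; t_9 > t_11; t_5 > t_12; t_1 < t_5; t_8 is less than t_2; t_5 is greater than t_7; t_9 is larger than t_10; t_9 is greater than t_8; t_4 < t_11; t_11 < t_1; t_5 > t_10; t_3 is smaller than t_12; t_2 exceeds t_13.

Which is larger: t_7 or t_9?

t_9

t_7 < t_4 and t_4 < t_11 give t_7 < t_11.
Then t_11 < t_1 extends the chain to t_1.
With t_1 < t_6: t_7 < t_4 < t_11 < t_1 < t_6.
With t_6 < t_9: t_7 < t_4 < t_11 < t_1 < t_6 < t_9.
So t_7 < t_9; t_9 is the larger of the two.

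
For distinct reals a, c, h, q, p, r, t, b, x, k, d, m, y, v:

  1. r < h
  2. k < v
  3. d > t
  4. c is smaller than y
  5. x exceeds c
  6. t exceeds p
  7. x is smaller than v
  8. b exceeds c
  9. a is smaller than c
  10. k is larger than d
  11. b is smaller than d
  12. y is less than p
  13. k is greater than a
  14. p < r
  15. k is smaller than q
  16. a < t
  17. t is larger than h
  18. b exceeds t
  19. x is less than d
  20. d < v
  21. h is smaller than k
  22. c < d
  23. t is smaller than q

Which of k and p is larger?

k

p < r and r < h give p < h.
Then h < t extends the chain to t.
With t < b: p < r < h < t < b.
Then b < d extends the chain to d.
Then d < k extends the chain to k.
So p < k; k is the larger of the two.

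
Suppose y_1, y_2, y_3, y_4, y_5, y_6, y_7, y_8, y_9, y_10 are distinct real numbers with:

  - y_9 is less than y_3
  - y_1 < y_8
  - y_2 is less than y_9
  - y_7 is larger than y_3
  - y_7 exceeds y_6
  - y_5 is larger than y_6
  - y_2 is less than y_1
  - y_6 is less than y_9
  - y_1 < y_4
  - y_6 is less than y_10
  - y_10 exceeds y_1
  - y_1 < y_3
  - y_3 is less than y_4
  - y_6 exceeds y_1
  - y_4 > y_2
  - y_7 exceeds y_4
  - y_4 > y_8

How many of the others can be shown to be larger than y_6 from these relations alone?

6

Directly above y_6: y_9, y_10, y_5, y_7.
One step further: y_3 (5 so far).
One step further: y_4 (6 so far).
Nothing else is reachable above y_6; 6 in all.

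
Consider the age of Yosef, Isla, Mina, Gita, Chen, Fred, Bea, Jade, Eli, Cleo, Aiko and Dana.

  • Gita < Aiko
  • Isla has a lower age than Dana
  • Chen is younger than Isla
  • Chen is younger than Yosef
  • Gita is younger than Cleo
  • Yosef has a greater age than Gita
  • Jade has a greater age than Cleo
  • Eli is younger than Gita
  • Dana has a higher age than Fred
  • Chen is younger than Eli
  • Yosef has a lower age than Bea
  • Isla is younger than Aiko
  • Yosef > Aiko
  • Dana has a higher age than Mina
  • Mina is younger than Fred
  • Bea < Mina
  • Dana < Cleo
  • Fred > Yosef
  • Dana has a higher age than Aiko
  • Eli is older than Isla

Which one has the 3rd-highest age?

Piecing the relations together gives one ordering: Chen < Isla < Eli < Gita < Aiko < Yosef < Bea < Mina < Fred < Dana < Cleo < Jade.
The 3rd largest is Dana.

Dana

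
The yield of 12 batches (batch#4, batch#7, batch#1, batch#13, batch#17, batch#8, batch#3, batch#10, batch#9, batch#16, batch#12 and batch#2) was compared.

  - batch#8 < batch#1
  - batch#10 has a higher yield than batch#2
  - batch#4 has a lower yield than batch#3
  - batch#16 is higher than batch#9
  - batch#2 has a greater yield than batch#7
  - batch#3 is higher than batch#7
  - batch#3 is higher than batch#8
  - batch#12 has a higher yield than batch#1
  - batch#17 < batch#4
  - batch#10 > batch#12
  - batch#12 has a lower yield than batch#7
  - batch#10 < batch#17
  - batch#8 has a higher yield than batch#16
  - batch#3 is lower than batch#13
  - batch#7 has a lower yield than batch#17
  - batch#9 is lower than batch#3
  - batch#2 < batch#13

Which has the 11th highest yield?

Piecing the relations together gives one ordering: batch#9 < batch#16 < batch#8 < batch#1 < batch#12 < batch#7 < batch#2 < batch#10 < batch#17 < batch#4 < batch#3 < batch#13.
Counting 11 from the largest end gives batch#16.

batch#16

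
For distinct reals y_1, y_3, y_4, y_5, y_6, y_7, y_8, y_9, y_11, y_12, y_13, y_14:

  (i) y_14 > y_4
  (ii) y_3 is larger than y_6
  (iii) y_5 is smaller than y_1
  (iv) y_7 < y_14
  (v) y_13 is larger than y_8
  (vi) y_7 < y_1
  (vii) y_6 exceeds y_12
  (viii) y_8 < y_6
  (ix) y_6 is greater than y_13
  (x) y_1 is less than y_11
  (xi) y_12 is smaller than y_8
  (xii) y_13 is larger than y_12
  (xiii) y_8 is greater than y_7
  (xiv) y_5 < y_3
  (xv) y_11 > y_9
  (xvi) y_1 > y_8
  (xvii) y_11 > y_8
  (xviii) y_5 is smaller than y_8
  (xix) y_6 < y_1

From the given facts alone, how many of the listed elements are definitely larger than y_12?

6

Directly above y_12: y_8, y_13, y_6.
One step further: y_1, y_11, y_3 (6 so far).
Nothing else is reachable above y_12; 6 in all.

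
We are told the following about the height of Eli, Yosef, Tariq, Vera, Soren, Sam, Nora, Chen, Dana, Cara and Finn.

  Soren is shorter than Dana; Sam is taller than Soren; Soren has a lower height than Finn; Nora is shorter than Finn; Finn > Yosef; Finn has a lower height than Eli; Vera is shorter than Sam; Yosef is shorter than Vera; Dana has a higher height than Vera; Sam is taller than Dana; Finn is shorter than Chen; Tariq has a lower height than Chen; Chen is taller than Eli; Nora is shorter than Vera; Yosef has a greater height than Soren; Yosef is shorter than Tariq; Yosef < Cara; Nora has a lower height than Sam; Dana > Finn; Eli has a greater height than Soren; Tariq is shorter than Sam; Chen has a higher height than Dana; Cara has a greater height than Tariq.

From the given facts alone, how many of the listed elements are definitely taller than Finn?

Directly above Finn: Eli, Dana, Chen.
One step further: Sam (4 so far).
No other element is forced above Finn by the given relations, so the count is 4.

4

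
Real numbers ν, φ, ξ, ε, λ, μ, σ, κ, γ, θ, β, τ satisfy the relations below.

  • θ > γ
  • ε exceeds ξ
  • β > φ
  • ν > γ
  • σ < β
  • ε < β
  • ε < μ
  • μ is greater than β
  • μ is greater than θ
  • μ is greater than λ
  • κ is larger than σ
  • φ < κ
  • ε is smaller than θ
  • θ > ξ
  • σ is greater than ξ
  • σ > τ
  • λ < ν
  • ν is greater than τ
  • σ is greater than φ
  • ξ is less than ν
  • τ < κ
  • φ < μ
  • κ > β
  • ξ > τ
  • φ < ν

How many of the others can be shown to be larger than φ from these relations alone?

Directly above φ: ν, σ, β, κ, μ.
Nothing else is reachable above φ; 5 in all.

5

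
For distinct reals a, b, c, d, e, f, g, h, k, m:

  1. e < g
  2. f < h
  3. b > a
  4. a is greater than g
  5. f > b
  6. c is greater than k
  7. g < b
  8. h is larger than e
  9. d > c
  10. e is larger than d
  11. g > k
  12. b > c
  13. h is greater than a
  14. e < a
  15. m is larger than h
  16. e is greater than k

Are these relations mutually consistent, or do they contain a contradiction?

Every relation is compatible with k < c < d < e < g < a < b < f < h < m; the set is consistent.

consistent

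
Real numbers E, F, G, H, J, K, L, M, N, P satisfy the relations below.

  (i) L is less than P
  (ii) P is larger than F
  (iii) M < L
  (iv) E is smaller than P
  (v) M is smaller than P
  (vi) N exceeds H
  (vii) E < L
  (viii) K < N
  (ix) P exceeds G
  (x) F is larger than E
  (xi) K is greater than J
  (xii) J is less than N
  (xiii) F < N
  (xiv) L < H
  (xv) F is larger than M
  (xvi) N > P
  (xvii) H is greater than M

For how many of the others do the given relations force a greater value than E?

Directly above E: L, F, P.
One step further: H, N (5 so far).
No other element is forced above E by the given relations, so the count is 5.

5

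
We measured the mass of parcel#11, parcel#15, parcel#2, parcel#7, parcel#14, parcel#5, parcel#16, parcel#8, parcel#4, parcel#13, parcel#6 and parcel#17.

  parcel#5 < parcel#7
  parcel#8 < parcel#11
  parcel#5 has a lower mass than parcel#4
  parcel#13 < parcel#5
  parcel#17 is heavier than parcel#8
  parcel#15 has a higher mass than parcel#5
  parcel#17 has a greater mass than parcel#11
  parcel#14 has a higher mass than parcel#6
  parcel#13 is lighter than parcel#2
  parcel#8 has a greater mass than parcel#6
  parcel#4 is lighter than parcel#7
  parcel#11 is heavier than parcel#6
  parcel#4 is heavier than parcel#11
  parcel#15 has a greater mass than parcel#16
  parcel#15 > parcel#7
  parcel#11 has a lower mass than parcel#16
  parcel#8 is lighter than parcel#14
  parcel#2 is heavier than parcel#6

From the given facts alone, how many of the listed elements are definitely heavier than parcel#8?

7

Directly above parcel#8: parcel#11, parcel#17, parcel#14.
One step further: parcel#16, parcel#4 (5 so far).
One step further: parcel#7, parcel#15 (7 so far).
No other element is forced above parcel#8 by the given relations, so the count is 7.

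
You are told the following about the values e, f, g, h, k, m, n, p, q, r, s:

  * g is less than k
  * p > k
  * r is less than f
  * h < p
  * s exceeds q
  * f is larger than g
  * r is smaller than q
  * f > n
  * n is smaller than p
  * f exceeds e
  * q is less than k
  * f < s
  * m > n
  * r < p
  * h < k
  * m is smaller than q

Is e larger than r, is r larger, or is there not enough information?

undetermined

Following every chain through e: above e we get f, s.
r is not reached, and no chain runs the other way from r to e.
So the given relations leave the order of e and r undetermined.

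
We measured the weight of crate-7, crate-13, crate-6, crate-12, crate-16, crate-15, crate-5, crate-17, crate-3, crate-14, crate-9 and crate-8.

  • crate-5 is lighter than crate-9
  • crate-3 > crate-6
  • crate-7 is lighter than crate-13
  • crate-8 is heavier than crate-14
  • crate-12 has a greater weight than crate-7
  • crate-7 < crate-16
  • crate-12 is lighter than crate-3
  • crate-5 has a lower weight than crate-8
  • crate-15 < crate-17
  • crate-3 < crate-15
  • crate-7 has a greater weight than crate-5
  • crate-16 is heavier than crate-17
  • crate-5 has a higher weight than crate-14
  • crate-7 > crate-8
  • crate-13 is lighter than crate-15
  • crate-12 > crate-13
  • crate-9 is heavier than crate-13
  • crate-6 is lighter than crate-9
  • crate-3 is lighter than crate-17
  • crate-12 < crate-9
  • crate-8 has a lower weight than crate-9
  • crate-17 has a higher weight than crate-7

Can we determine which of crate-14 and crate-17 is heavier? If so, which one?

crate-17

Chaining the given relations: crate-14 < crate-5 < crate-8 < crate-7 < crate-13 < crate-12 < crate-3 < crate-15 < crate-17.
So crate-17 is heavier.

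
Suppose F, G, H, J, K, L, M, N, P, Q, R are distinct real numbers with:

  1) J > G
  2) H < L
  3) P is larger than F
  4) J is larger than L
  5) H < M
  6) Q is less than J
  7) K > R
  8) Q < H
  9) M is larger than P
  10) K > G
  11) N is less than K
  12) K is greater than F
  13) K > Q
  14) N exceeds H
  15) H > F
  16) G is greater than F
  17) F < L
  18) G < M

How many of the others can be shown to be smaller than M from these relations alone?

5

The elements the relations force below M are Q, F, H, P, G — no chain reaches any other.
That is 5.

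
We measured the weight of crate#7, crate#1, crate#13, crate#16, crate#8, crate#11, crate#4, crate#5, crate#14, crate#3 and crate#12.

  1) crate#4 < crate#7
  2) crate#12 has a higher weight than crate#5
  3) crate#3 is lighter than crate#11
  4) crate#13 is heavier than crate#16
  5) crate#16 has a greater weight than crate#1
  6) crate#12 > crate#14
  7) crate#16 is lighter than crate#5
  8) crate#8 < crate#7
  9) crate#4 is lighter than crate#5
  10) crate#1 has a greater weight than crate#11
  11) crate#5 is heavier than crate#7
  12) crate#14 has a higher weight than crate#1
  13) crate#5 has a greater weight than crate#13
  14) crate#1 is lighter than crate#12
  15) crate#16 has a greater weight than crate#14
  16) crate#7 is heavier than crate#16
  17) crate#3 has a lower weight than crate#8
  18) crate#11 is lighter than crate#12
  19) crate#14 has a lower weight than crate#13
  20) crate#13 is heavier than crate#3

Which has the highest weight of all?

crate#3 is not greatest since crate#3 < crate#11; crate#4 is not greatest since crate#4 < crate#5; crate#11 is not greatest since crate#11 < crate#1; crate#8 is not greatest since crate#8 < crate#7; crate#1 is not greatest since crate#1 < crate#16; crate#14 is not greatest since crate#14 < crate#12; crate#16 is not greatest since crate#16 < crate#13; crate#7 is not greatest since crate#7 < crate#5; crate#13 is not greatest since crate#13 < crate#5; crate#5 is not greatest since crate#5 < crate#12.
Only crate#12 has nothing above it, so crate#12 is the highest weight.

crate#12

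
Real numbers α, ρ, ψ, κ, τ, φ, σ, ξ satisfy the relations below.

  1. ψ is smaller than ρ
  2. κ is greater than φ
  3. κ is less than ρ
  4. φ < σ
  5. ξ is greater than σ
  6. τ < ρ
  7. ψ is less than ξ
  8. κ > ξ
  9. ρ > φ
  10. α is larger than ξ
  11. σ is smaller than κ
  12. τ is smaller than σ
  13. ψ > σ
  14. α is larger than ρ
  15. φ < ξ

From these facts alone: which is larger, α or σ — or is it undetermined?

σ < ψ and ψ < ξ give σ < ξ.
Then ξ < κ extends the chain to κ.
With κ < ρ: σ < ψ < ξ < κ < ρ.
Then ρ < α extends the chain to α.
So α is larger.

α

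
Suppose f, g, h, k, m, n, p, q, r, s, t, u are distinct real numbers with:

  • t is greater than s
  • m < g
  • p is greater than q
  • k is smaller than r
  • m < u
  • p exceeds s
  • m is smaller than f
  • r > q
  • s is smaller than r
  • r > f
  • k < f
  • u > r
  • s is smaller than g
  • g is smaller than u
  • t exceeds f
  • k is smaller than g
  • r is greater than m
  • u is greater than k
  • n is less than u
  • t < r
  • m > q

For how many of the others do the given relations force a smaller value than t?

5

Directly below t: s, f.
One step further: k, m (4 so far).
One step further: q (5 so far).
No other element is forced below t by the given relations, so the count is 5.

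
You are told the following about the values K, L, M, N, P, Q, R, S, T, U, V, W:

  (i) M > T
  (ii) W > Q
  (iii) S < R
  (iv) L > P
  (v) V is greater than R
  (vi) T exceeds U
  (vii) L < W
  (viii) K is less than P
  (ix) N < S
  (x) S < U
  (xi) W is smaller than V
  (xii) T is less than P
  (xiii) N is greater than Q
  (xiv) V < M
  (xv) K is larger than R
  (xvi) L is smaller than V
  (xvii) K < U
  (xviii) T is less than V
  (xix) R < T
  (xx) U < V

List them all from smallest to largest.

Nothing is placed below Q, so it is least; from there Q < N; N < S; S < R; R < K; K < U; U < T; T < P; P < L; L < W; W < V; V < M, each given directly.

Q < N < S < R < K < U < T < P < L < W < V < M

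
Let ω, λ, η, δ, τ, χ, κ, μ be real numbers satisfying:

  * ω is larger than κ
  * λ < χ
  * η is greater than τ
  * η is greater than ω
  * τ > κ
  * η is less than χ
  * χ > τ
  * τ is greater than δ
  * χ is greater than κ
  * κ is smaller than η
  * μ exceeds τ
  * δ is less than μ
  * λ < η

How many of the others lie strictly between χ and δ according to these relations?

The relations place δ below χ. An element lies strictly between them when it is forced above δ and also forced below χ.
Above δ: {τ, μ, η}. Below χ: {λ, κ, τ, ω, η}.
Intersection: {τ, η} — 2.

2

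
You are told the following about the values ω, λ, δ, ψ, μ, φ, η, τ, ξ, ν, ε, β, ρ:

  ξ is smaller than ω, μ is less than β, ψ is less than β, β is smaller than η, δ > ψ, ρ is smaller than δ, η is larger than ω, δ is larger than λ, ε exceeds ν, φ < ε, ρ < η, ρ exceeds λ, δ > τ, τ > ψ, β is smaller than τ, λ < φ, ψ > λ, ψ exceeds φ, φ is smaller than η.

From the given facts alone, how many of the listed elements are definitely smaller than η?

The elements the relations force below η are ξ, μ, λ, φ, ψ, ω, ρ, β — no chain reaches any other.
That is 8.

8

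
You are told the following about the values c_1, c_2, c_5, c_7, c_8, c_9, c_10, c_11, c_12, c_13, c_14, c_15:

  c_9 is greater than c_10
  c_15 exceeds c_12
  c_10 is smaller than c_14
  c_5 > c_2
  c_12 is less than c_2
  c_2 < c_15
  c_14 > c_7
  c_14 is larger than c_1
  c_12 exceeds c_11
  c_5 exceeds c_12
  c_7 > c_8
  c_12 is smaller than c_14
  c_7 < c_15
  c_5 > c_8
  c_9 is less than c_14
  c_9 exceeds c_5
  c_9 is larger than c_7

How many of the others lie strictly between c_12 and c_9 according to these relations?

2

Chaining upward from c_12 reaches: c_2, c_5, c_15, c_14.
Chaining downward from c_9 reaches: c_10, c_11, c_8, c_2, c_5, c_7.
Strictly between c_12 and c_9 are those in both lists: c_2, c_5 — 2 elements.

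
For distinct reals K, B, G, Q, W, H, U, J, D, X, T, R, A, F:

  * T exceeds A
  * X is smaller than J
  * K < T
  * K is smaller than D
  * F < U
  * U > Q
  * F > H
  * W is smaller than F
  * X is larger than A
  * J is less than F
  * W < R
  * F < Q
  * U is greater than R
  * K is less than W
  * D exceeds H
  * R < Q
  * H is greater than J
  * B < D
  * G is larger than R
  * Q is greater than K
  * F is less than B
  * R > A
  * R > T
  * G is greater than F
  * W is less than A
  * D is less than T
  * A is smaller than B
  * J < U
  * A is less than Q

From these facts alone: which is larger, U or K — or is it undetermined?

Link the given pairs in sequence: K < W; W < A; A < X; X < J; J < H; H < F; F < B; B < D; D < T; T < R; R < Q; Q < U.
Together: K < W < A < X < J < H < F < B < D < T < R < Q < U.
So U is larger.

U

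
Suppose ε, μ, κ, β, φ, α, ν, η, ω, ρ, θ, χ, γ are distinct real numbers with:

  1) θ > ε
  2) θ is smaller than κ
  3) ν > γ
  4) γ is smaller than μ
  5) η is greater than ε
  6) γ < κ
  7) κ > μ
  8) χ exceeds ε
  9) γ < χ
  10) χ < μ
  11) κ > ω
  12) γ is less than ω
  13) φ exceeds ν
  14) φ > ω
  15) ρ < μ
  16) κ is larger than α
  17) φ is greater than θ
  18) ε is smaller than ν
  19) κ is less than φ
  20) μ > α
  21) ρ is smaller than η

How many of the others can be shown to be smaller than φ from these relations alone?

The elements the relations force below φ are γ, ρ, ε, ω, θ, α, χ, ν, μ, κ — no chain reaches any other.
That is 10.

10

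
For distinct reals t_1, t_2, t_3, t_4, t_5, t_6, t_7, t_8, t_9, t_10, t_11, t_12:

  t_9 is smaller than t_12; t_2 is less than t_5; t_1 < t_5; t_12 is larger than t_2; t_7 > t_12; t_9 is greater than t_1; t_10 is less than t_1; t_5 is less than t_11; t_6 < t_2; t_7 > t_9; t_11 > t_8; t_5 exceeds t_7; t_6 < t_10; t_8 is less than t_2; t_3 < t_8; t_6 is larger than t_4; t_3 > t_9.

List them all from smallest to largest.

t_4 < t_6 < t_10 < t_1 < t_9 < t_3 < t_8 < t_2 < t_12 < t_7 < t_5 < t_11

Nothing is placed below t_4, so it is least; from there t_4 < t_6; t_6 < t_10; t_10 < t_1; t_1 < t_9; t_9 < t_3; t_3 < t_8; t_8 < t_2; t_2 < t_12; t_12 < t_7; t_7 < t_5; t_5 < t_11, each given directly.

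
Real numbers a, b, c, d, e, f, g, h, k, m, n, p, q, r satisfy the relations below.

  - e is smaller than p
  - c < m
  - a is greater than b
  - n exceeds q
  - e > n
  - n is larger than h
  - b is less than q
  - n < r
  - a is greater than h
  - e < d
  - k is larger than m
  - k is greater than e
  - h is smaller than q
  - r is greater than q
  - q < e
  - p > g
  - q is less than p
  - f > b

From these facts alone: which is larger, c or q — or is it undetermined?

Following every chain through c: above c we get m, k.
q is not reached, and no chain runs the other way from q to c.
So the given relations leave the order of c and q undetermined.

undetermined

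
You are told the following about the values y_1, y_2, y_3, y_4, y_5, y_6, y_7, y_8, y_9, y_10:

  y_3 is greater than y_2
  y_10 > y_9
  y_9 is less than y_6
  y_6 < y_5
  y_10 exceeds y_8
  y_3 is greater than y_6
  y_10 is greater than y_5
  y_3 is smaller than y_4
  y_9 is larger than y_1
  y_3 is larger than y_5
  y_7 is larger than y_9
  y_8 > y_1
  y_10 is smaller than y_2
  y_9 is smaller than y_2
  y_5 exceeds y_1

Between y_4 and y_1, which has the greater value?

y_1 < y_9 and y_9 < y_6 give y_1 < y_6.
Then y_6 < y_5 extends the chain to y_5.
With y_5 < y_10: y_1 < y_9 < y_6 < y_5 < y_10.
Then y_10 < y_2 extends the chain to y_2.
With y_2 < y_3: y_1 < y_9 < y_6 < y_5 < y_10 < y_2 < y_3.
With y_3 < y_4: y_1 < y_9 < y_6 < y_5 < y_10 < y_2 < y_3 < y_4.
So y_1 < y_4; y_4 is the larger of the two.

y_4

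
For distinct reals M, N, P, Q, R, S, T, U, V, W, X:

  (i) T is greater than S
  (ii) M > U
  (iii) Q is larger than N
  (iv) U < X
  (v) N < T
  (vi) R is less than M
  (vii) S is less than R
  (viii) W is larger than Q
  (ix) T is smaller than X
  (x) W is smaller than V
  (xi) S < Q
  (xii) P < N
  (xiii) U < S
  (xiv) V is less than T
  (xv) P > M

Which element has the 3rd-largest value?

V

Chaining the given pairs: U < S < R < M < P < N < Q < W < V < T < X.
The 3rd largest is V.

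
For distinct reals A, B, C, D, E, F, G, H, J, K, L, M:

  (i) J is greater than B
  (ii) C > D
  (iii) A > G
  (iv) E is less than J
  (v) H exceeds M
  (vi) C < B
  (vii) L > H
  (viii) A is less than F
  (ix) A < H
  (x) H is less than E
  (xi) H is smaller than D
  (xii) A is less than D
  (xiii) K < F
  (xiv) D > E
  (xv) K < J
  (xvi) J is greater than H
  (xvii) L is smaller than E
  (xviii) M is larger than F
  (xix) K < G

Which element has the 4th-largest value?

Piecing the relations together gives one ordering: K < G < A < F < M < H < L < E < D < C < B < J.
Counting 4 from the largest end gives D.

D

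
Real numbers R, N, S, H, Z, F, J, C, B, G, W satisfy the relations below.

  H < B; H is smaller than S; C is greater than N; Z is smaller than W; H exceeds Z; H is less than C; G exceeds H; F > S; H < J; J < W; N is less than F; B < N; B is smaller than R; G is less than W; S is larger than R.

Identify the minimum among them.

Chaining upward from Z: directly above it, H, W; then B, J, G, S, C; then R, N, F.
That covers every other element, and nothing is given below Z, so Z is the minimum.

Z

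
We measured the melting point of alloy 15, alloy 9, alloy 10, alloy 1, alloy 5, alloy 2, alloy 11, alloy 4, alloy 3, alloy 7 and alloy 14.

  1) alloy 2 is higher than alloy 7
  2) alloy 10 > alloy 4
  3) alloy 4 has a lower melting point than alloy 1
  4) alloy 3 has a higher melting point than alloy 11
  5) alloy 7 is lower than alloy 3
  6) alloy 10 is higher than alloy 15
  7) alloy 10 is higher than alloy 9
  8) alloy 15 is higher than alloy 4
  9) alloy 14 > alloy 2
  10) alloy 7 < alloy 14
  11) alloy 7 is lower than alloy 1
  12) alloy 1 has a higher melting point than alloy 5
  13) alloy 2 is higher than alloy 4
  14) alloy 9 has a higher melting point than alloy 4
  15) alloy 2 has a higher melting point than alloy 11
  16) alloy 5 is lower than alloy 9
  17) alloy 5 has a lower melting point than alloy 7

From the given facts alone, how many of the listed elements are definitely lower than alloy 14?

Directly below alloy 14: alloy 7, alloy 2.
One step further: alloy 4, alloy 5, alloy 11 (5 so far).
Nothing else is reachable below alloy 14; 5 in all.

5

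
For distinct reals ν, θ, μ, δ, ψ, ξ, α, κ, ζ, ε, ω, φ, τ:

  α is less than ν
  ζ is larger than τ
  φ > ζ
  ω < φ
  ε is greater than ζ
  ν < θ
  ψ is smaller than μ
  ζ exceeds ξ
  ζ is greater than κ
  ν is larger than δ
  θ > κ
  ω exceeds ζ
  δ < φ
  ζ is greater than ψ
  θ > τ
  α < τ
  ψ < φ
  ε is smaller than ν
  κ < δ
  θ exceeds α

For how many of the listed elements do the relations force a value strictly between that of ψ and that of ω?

Chaining upward from ψ reaches: μ, ζ, ε, ν, θ, φ.
Chaining downward from ω reaches: α, ξ, κ, τ, ζ.
Strictly between ψ and ω are those in both lists: ζ — 1 element.

1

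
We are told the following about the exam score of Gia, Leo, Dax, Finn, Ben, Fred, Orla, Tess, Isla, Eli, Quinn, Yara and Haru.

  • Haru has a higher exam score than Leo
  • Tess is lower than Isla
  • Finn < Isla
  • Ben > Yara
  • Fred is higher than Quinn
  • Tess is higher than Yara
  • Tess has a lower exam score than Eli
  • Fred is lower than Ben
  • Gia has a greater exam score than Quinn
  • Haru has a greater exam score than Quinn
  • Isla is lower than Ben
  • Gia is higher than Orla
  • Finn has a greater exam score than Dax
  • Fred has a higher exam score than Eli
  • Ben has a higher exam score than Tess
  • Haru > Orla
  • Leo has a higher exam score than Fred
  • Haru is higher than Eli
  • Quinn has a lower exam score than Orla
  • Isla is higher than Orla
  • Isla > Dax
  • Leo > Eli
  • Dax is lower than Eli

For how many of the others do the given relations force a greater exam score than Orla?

The elements the relations force above Orla are Isla, Gia, Ben, Haru — no chain reaches any other.
That is 4.

4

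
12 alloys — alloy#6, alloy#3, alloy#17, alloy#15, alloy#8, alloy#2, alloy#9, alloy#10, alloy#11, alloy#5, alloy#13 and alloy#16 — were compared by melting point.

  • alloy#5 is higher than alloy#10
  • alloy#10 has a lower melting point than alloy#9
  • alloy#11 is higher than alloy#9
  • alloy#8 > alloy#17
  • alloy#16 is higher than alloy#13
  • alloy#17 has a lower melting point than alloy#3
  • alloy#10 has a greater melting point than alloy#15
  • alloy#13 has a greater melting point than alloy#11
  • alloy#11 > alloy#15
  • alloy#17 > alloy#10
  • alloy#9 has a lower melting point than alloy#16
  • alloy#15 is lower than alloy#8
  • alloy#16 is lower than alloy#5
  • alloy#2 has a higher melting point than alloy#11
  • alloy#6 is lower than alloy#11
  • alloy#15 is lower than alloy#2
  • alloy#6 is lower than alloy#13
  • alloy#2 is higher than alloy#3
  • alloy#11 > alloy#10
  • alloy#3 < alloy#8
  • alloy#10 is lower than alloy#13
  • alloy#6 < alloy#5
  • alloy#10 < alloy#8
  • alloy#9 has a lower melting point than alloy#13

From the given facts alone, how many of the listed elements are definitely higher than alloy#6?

Directly above alloy#6: alloy#11, alloy#13, alloy#5.
One step further: alloy#2, alloy#16 (5 so far).
Nothing else is reachable above alloy#6; 5 in all.

5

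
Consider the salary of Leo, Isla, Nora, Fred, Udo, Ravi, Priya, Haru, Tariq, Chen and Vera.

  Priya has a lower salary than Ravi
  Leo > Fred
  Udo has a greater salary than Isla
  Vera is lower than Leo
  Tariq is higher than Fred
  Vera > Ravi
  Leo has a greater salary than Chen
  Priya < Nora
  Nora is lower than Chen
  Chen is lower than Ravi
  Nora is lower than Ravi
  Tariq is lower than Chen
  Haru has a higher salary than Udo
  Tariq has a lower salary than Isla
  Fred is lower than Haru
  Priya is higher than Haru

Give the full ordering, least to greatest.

Fred < Tariq < Isla < Udo < Haru < Priya < Nora < Chen < Ravi < Vera < Leo

The consecutive links are each given: Fred < Tariq; Tariq < Isla; Isla < Udo; Udo < Haru; Haru < Priya; Priya < Nora; Nora < Chen; Chen < Ravi; Ravi < Vera; Vera < Leo.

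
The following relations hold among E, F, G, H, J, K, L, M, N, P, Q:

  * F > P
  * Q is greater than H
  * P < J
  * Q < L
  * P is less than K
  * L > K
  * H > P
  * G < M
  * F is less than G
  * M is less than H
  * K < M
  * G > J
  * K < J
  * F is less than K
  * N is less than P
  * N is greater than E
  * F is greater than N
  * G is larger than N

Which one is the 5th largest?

Chaining the given pairs: E < N < P < F < K < J < G < M < H < Q < L.
The 5th largest is G.

G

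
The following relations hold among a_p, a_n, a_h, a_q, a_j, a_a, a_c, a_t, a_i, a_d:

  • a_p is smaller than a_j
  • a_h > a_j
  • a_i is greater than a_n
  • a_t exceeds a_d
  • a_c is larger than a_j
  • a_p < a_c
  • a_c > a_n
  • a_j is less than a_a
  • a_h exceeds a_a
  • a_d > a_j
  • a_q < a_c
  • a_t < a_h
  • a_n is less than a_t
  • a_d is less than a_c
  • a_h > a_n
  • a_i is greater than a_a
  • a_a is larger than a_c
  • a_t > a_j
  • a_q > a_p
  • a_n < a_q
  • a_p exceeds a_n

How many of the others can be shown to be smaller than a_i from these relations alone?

From a_i the given relations immediately reach a_n, a_a.
From those, a_j, a_c — 4 in total.
From those, a_p, a_d, a_q — 7 in total.
No other element is forced below a_i by the given relations, so the count is 7.

7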